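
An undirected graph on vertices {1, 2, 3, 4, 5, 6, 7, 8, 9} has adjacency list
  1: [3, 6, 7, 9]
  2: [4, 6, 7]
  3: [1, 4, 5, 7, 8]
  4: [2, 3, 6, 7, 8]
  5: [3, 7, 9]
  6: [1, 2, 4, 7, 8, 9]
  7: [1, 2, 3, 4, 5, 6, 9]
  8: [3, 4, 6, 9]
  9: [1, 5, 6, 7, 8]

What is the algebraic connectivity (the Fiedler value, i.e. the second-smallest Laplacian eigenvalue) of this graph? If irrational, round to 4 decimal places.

2.3648

Each diagonal entry of L is the vertex degree and each off-diagonal entry is -1 where an edge is present, 0 otherwise; in the order [1, 2, 3, 4, 5, 6, 7, 8, 9] the diagonal is [4, 3, 5, 5, 3, 6, 7, 4, 5]. The sorted Laplacian eigenvalues are [0, 2.3648, 3.1825, 3.6727, 4.5554, 5.9199, 6.7251, 7.3397, 8.2399]; the algebraic connectivity is the second entry, 2.3648. By the matrix-tree theorem the graph has (1/9) * product of the nonzero eigenvalues = 33686 spanning trees. The largest eigenvalue, 8.2399, is at most the vertex count 9.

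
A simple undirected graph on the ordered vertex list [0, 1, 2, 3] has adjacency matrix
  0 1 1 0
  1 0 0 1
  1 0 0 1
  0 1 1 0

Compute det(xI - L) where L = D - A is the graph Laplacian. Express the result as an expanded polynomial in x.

With the vertex order [0, 1, 2, 3], the degrees are [2, 2, 2, 2], giving D = diag(2, 2, 2, 2) and L = D - A. Computing det(xI - L) by cofactor expansion (or equivalently via sum-over-permutations) gives x^4 - 8x^3 + 20x^2 - 16x. The coefficient of x^3 equals -trace(L) = -8, matching the sum of degrees.

x^4 - 8x^3 + 20x^2 - 16x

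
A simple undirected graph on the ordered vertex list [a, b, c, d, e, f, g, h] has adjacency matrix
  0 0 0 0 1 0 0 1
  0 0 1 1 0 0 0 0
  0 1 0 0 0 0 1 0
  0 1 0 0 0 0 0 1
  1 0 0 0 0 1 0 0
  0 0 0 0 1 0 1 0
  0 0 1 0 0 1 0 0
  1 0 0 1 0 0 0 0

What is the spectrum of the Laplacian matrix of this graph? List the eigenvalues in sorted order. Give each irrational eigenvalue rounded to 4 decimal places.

[0, 0.5858, 0.5858, 2, 2, 3.4142, 3.4142, 4]

With the vertex order [a, b, c, d, e, f, g, h], the degrees are [2, 2, 2, 2, 2, 2, 2, 2], giving D = diag(2, 2, 2, 2, 2, 2, 2, 2) and L = D - A. L is symmetric positive semidefinite, so every eigenvalue is real and nonnegative. The single zero eigenvalue shows the graph is connected. There is one zero in the spectrum, matching the 1 component. By the matrix-tree theorem the graph has (1/8) * product of the nonzero eigenvalues = 8 spanning trees.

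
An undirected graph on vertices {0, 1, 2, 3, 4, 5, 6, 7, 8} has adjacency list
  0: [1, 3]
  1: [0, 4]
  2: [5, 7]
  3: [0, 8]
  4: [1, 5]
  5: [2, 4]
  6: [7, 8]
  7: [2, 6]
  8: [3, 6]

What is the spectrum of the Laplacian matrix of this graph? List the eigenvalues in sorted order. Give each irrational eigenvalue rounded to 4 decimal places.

[0, 0.4679, 0.4679, 1.6527, 1.6527, 3, 3, 3.8794, 3.8794]

Each diagonal entry of L is the vertex degree and each off-diagonal entry is -1 where an edge is present, 0 otherwise; in the order [0, 1, 2, 3, 4, 5, 6, 7, 8] the diagonal is [2, 2, 2, 2, 2, 2, 2, 2, 2]. Diagonalising L (or applying a numerical eigensolver to the 9x9 matrix) gives the spectrum above. By the matrix-tree theorem the graph has (1/9) * product of the nonzero eigenvalues = 9 spanning trees. The largest eigenvalue, 3.8794, is at most the vertex count 9.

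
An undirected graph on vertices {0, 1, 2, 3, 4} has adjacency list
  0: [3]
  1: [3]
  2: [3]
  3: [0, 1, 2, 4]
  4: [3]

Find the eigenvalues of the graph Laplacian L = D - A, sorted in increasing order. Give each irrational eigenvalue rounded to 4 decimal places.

With the vertex order [0, 1, 2, 3, 4], the degrees are [1, 1, 1, 4, 1], giving D = diag(1, 1, 1, 4, 1) and L = D - A. Since every row of L sums to 0, the all-ones vector is in the kernel and 0 is an eigenvalue. The single zero eigenvalue shows the graph is connected. By the matrix-tree theorem the graph has (1/5) * product of the nonzero eigenvalues = 1 spanning tree.

[0, 1, 1, 1, 5]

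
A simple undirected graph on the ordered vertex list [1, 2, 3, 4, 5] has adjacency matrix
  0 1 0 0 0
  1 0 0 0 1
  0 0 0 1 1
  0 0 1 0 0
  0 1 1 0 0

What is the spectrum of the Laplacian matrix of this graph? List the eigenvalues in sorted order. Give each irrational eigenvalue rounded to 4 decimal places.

[0, 0.3820, 1.3820, 2.6180, 3.6180]

Reading degrees in the order [1, 2, 3, 4, 5] gives [1, 2, 2, 1, 2]; set D = diag(1, 2, 2, 1, 2) and form L = D - A. L is symmetric positive semidefinite, so every eigenvalue is real and nonnegative. The single zero eigenvalue shows the graph is connected. The eigenvalues sum to 8, which equals trace(L) = 2|E|.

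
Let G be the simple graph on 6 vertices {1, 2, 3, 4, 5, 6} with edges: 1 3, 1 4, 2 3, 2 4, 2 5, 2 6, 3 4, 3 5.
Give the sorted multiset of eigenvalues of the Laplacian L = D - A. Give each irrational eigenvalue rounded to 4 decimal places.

Reading degrees in the order [1, 2, 3, 4, 5, 6] gives [2, 4, 4, 3, 2, 1]; set D = diag(2, 4, 4, 3, 2, 1) and form L = D - A. The multiplicity of 0 as a Laplacian eigenvalue equals the number of connected components. By the matrix-tree theorem the graph has (1/6) * product of the nonzero eigenvalues = 21 spanning trees. The largest eigenvalue, 5.3028, is at most the vertex count 6.

[0, 0.8851, 1.6972, 3.2541, 4.8608, 5.3028]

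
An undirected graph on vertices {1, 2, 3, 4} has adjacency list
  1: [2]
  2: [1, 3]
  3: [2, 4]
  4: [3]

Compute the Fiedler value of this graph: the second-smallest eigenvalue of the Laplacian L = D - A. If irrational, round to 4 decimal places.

Each diagonal entry of L is the vertex degree and each off-diagonal entry is -1 where an edge is present, 0 otherwise; in the order [1, 2, 3, 4] the diagonal is [1, 2, 2, 1]. The sorted Laplacian eigenvalues are [0, 0.5858, 2, 3.4142]; the algebraic connectivity is the second entry, 0.5858. By the matrix-tree theorem the graph has (1/4) * product of the nonzero eigenvalues = 1 spanning tree.

0.5858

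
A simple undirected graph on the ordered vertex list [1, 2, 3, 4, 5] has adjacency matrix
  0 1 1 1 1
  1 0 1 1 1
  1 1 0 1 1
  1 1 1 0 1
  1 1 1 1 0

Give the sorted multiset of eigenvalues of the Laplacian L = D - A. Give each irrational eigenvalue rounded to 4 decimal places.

[0, 5, 5, 5, 5]

With the vertex order [1, 2, 3, 4, 5], the degrees are [4, 4, 4, 4, 4], giving D = diag(4, 4, 4, 4, 4) and L = D - A. Diagonalising L (or applying a numerical eigensolver to the 5x5 matrix) gives the spectrum above. The single zero eigenvalue shows the graph is connected. By the matrix-tree theorem the graph has (1/5) * product of the nonzero eigenvalues = 125 spanning trees. The eigenvalues sum to 20, which equals trace(L) = 2|E|.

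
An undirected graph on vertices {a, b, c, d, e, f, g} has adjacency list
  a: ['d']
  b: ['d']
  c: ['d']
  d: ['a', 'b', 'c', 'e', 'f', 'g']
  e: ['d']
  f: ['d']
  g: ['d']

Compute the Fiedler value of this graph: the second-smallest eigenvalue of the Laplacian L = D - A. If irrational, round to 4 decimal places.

With the vertex order [a, b, c, d, e, f, g], the degrees are [1, 1, 1, 6, 1, 1, 1], giving D = diag(1, 1, 1, 6, 1, 1, 1) and L = D - A. Computing the eigenvalues of L and sorting gives [0, 1, 1, 1, 1, 1, 7]. The Fiedler value lambda_2 = 1 is strictly positive, so the graph is connected. The eigenvalues sum to 12, which equals trace(L) = 2|E|. There is one zero in the spectrum, matching the 1 component.

1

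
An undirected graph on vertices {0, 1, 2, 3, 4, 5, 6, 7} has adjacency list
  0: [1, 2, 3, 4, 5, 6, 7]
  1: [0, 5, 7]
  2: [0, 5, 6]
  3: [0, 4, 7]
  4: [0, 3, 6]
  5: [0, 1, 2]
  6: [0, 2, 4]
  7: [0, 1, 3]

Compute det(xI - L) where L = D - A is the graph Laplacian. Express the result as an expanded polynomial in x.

x^8 - 28x^7 + 322x^6 - 1974x^5 + 6965x^4 - 14126x^3 + 15225x^2 - 6728x

Reading degrees in the order [0, 1, 2, 3, 4, 5, 6, 7] gives [7, 3, 3, 3, 3, 3, 3, 3]; set D = diag(7, 3, 3, 3, 3, 3, 3, 3) and form L = D - A. L has integer entries, so p(x) = det(xI - L) has integer coefficients. Expanding the determinant yields x^8 - 28x^7 + 322x^6 - 1974x^5 + 6965x^4 - 14126x^3 + 15225x^2 - 6728x. The coefficient of x^7 equals -trace(L) = -28, matching the sum of degrees. The eigenvalues sum to 28, which equals trace(L) = 2|E|.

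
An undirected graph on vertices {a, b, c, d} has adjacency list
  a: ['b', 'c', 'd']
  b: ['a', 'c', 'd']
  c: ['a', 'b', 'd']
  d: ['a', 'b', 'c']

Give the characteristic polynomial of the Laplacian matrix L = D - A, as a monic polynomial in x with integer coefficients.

Reading degrees in the order [a, b, c, d] gives [3, 3, 3, 3]; set D = diag(3, 3, 3, 3) and form L = D - A. Computing det(xI - L) by cofactor expansion (or equivalently via sum-over-permutations) gives x^4 - 12x^3 + 48x^2 - 64x. Since p(0) = det(-L) = 0, x divides p(x). By the matrix-tree theorem the graph has (1/4) * product of the nonzero eigenvalues = 16 spanning trees. There is one zero in the spectrum, matching the 1 component.

x^4 - 12x^3 + 48x^2 - 64x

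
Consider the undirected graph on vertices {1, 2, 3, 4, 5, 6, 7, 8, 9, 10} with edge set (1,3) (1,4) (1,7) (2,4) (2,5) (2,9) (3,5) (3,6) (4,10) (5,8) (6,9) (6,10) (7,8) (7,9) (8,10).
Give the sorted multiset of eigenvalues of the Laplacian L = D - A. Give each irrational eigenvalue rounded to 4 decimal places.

[0, 2, 2, 2, 2, 2, 5, 5, 5, 5]

With the vertex order [1, 2, 3, 4, 5, 6, 7, 8, 9, 10], the degrees are [3, 3, 3, 3, 3, 3, 3, 3, 3, 3], giving D = diag(3, 3, 3, 3, 3, 3, 3, 3, 3, 3) and L = D - A. L is symmetric positive semidefinite, so every eigenvalue is real and nonnegative. The single zero eigenvalue shows the graph is connected. By the matrix-tree theorem the graph has (1/10) * product of the nonzero eigenvalues = 2000 spanning trees.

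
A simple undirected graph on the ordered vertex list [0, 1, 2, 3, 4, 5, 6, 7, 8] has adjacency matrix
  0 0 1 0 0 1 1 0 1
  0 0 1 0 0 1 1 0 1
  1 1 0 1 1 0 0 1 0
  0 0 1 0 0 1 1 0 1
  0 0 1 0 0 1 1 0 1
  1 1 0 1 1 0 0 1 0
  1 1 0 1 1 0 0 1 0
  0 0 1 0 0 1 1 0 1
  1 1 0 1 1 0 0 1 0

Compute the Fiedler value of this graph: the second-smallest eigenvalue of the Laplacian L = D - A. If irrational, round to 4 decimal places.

Reading degrees in the order [0, 1, 2, 3, 4, 5, 6, 7, 8] gives [4, 4, 5, 4, 4, 5, 5, 4, 5]; set D = diag(4, 4, 5, 4, 4, 5, 5, 4, 5) and form L = D - A. Computing the eigenvalues of L and sorting gives [0, 4, 4, 4, 4, 5, 5, 5, 9]. The Fiedler value lambda_2 = 4 is strictly positive, so the graph is connected. There is one zero in the spectrum, matching the 1 component.

4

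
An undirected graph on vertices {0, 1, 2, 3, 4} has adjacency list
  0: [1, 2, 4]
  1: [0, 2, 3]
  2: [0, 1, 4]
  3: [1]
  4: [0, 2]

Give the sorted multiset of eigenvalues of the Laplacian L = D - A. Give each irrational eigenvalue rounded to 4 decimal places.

Reading degrees in the order [0, 1, 2, 3, 4] gives [3, 3, 3, 1, 2]; set D = diag(3, 3, 3, 1, 2) and form L = D - A. The multiplicity of 0 as a Laplacian eigenvalue equals the number of connected components. The largest eigenvalue, 4.4812, is at most the vertex count 5. The eigenvalues sum to 12, which equals trace(L) = 2|E|.

[0, 0.8299, 2.6889, 4, 4.4812]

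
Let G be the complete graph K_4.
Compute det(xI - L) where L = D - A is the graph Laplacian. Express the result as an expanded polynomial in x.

x^4 - 12x^3 + 48x^2 - 64x

The graph has 4 vertices and degree multiset [3, 3, 3, 3]; D is the diagonal matrix of degrees and L = D - A. The eigenvalues of L are [0, 4, 4, 4]; the characteristic polynomial is the product of (x - lambda_i), which multiplies out to x^4 - 12x^3 + 48x^2 - 64x. Since p(0) = det(-L) = 0, x divides p(x). The eigenvalues sum to 12, which equals trace(L) = 2|E|. The largest eigenvalue, 4, is at most the vertex count 4.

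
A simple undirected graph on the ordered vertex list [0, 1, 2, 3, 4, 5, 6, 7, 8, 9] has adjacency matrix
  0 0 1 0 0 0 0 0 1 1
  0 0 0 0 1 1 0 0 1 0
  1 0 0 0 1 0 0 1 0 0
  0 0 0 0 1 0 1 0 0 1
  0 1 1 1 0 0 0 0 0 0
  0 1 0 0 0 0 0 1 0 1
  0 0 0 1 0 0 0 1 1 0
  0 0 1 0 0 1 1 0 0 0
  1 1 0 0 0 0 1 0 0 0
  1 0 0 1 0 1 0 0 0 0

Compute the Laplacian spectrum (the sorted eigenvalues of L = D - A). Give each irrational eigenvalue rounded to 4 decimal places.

[0, 2, 2, 2, 2, 2, 5, 5, 5, 5]

With the vertex order [0, 1, 2, 3, 4, 5, 6, 7, 8, 9], the degrees are [3, 3, 3, 3, 3, 3, 3, 3, 3, 3], giving D = diag(3, 3, 3, 3, 3, 3, 3, 3, 3, 3) and L = D - A. L is symmetric positive semidefinite, so every eigenvalue is real and nonnegative. There is one zero in the spectrum, matching the 1 component. The eigenvalues sum to 30, which equals trace(L) = 2|E|.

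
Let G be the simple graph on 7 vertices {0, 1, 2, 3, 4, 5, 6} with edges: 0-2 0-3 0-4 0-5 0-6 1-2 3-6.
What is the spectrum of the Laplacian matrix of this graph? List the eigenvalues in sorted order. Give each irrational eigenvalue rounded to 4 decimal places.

[0, 0.4659, 1, 1, 2.4827, 3, 6.0514]

Each diagonal entry of L is the vertex degree and each off-diagonal entry is -1 where an edge is present, 0 otherwise; in the order [0, 1, 2, 3, 4, 5, 6] the diagonal is [5, 1, 2, 2, 1, 1, 2]. L is symmetric positive semidefinite, so every eigenvalue is real and nonnegative. The single zero eigenvalue shows the graph is connected. The eigenvalues sum to 14, which equals trace(L) = 2|E|.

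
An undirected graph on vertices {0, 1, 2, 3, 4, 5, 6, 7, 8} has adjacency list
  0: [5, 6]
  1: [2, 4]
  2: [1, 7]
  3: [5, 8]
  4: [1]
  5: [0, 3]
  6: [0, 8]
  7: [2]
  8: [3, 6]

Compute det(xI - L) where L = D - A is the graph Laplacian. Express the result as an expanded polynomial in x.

Reading degrees in the order [0, 1, 2, 3, 4, 5, 6, 7, 8] gives [2, 2, 2, 2, 1, 2, 2, 1, 2]; set D = diag(2, 2, 2, 2, 1, 2, 2, 1, 2) and form L = D - A. L has integer entries, so p(x) = det(xI - L) has integer coefficients. Expanding the determinant yields x^9 - 16x^8 + 105x^7 - 364x^6 + 715x^5 - 790x^4 + 450x^3 - 100x^2. Since p(0) = det(-L) = 0, x divides p(x).

x^9 - 16x^8 + 105x^7 - 364x^6 + 715x^5 - 790x^4 + 450x^3 - 100x^2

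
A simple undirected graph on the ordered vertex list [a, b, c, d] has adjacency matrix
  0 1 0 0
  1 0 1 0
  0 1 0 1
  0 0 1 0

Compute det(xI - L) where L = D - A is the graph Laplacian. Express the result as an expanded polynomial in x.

x^4 - 6x^3 + 10x^2 - 4x

With the vertex order [a, b, c, d], the degrees are [1, 2, 2, 1], giving D = diag(1, 2, 2, 1) and L = D - A. L has integer entries, so p(x) = det(xI - L) has integer coefficients. Expanding the determinant yields x^4 - 6x^3 + 10x^2 - 4x. Since p(0) = det(-L) = 0, x divides p(x). The largest eigenvalue, 3.4142, is at most the vertex count 4.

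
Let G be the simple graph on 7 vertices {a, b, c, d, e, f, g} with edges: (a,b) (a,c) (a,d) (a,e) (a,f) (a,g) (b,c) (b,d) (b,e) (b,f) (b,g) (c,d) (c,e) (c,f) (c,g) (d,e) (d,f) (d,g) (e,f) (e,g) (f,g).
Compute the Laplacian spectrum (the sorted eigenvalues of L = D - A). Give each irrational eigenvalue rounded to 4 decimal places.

Each diagonal entry of L is the vertex degree and each off-diagonal entry is -1 where an edge is present, 0 otherwise; in the order [a, b, c, d, e, f, g] the diagonal is [6, 6, 6, 6, 6, 6, 6]. L is symmetric positive semidefinite, so every eigenvalue is real and nonnegative. By the matrix-tree theorem the graph has (1/7) * product of the nonzero eigenvalues = 16807 spanning trees. There is one zero in the spectrum, matching the 1 component.

[0, 7, 7, 7, 7, 7, 7]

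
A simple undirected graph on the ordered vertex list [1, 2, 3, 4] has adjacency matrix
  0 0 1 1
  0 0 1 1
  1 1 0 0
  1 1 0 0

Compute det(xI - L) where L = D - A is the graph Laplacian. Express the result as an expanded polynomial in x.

Reading degrees in the order [1, 2, 3, 4] gives [2, 2, 2, 2]; set D = diag(2, 2, 2, 2) and form L = D - A. Computing det(xI - L) by cofactor expansion (or equivalently via sum-over-permutations) gives x^4 - 8x^3 + 20x^2 - 16x. The constant term is 0 because L is singular (the all-ones vector lies in its kernel). The largest eigenvalue, 4, is at most the vertex count 4.

x^4 - 8x^3 + 20x^2 - 16x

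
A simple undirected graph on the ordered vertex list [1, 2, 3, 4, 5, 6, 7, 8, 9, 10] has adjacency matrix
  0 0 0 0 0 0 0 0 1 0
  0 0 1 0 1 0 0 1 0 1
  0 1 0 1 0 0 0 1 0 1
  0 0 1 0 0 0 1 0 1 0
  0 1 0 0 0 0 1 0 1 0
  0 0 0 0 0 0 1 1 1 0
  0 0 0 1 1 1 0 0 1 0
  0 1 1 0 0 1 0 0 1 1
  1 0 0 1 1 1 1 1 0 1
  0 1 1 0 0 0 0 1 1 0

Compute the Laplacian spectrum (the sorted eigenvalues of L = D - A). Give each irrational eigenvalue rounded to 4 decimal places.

[0, 0.9445, 1.9757, 2.5858, 2.6679, 4.7288, 5.3818, 5.4142, 6.0331, 8.2682]

With the vertex order [1, 2, 3, 4, 5, 6, 7, 8, 9, 10], the degrees are [1, 4, 4, 3, 3, 3, 4, 5, 7, 4], giving D = diag(1, 4, 4, 3, 3, 3, 4, 5, 7, 4) and L = D - A. The multiplicity of 0 as a Laplacian eigenvalue equals the number of connected components. The single zero eigenvalue shows the graph is connected. By the matrix-tree theorem the graph has (1/10) * product of the nonzero eigenvalues = 8848 spanning trees.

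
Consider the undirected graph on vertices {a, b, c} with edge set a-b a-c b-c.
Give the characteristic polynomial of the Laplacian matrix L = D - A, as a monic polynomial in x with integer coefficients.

x^3 - 6x^2 + 9x

With the vertex order [a, b, c], the degrees are [2, 2, 2], giving D = diag(2, 2, 2) and L = D - A. L has integer entries, so p(x) = det(xI - L) has integer coefficients. Expanding the determinant yields x^3 - 6x^2 + 9x. Since p(0) = det(-L) = 0, x divides p(x).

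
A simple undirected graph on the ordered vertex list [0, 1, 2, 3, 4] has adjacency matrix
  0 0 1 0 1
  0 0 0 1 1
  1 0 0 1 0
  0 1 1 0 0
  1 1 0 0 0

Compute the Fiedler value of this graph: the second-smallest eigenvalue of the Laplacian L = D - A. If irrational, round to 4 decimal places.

Reading degrees in the order [0, 1, 2, 3, 4] gives [2, 2, 2, 2, 2]; set D = diag(2, 2, 2, 2, 2) and form L = D - A. Computing the eigenvalues of L and sorting gives [0, 1.3820, 1.3820, 3.6180, 3.6180]. The Fiedler value lambda_2 = 1.3820 is strictly positive, so the graph is connected. The largest eigenvalue, 3.6180, is at most the vertex count 5.

1.3820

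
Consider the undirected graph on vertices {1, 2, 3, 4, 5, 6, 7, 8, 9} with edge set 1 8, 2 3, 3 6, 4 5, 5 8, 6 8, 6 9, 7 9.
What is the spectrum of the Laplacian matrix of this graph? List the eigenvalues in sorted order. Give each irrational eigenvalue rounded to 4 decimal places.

With the vertex order [1, 2, 3, 4, 5, 6, 7, 8, 9], the degrees are [1, 1, 2, 1, 2, 3, 1, 3, 2], giving D = diag(1, 1, 2, 1, 2, 3, 1, 3, 2) and L = D - A. Since every row of L sums to 0, the all-ones vector is in the kernel and 0 is an eigenvalue. The single zero eigenvalue shows the graph is connected. There is one zero in the spectrum, matching the 1 component.

[0, 0.2311, 0.3820, 0.6416, 1.6129, 2.2591, 2.6180, 3.5132, 4.7421]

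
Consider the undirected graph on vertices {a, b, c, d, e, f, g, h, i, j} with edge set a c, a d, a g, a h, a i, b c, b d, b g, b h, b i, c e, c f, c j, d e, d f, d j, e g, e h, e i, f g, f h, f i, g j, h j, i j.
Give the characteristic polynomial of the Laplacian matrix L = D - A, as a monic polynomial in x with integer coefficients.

Reading degrees in the order [a, b, c, d, e, f, g, h, i, j] gives [5, 5, 5, 5, 5, 5, 5, 5, 5, 5]; set D = diag(5, 5, 5, 5, 5, 5, 5, 5, 5, 5) and form L = D - A. The eigenvalues of L are [0, 5, 5, 5, 5, 5, 5, 5, 5, 10]; the characteristic polynomial is the product of (x - lambda_i), which multiplies out to x^10 - 50x^9 + 1100x^8 - 14000x^7 + 113750x^6 - 612500x^5 + 2187500x^4 - 5000000x^3 + 6640625x^2 - 3906250x. The constant term is 0 because L is singular (the all-ones vector lies in its kernel). By the matrix-tree theorem the graph has (1/10) * product of the nonzero eigenvalues = 390625 spanning trees.

x^10 - 50x^9 + 1100x^8 - 14000x^7 + 113750x^6 - 612500x^5 + 2187500x^4 - 5000000x^3 + 6640625x^2 - 3906250x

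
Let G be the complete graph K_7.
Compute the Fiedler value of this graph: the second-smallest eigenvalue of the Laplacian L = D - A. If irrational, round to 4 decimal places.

7

The graph has 7 vertices and degree multiset [6, 6, 6, 6, 6, 6, 6]; D is the diagonal matrix of degrees and L = D - A. Computing the eigenvalues of L and sorting gives [0, 7, 7, 7, 7, 7, 7]. The Fiedler value lambda_2 = 7 is strictly positive, so the graph is connected. The largest eigenvalue, 7, is at most the vertex count 7. There is one zero in the spectrum, matching the 1 component.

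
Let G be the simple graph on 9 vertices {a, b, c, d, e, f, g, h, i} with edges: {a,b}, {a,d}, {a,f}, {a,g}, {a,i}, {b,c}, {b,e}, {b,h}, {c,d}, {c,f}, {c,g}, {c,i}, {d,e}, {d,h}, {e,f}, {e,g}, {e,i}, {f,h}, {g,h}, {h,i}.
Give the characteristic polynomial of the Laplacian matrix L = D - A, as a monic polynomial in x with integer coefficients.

Each diagonal entry of L is the vertex degree and each off-diagonal entry is -1 where an edge is present, 0 otherwise; in the order [a, b, c, d, e, f, g, h, i] the diagonal is [5, 4, 5, 4, 5, 4, 4, 5, 4]. L has integer entries, so p(x) = det(xI - L) has integer coefficients. Expanding the determinant yields x^9 - 40x^8 + 690x^7 - 6720x^6 + 40485x^5 - 154704x^4 + 366560x^3 - 492800x^2 + 288000x. Since p(0) = det(-L) = 0, x divides p(x). By the matrix-tree theorem the graph has (1/9) * product of the nonzero eigenvalues = 32000 spanning trees.

x^9 - 40x^8 + 690x^7 - 6720x^6 + 40485x^5 - 154704x^4 + 366560x^3 - 492800x^2 + 288000x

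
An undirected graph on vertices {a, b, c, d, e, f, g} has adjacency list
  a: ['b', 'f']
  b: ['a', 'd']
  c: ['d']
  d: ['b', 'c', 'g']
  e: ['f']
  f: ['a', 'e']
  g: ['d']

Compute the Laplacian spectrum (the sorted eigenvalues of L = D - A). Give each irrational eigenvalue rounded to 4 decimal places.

With the vertex order [a, b, c, d, e, f, g], the degrees are [2, 2, 1, 3, 1, 2, 1], giving D = diag(2, 2, 1, 3, 1, 2, 1) and L = D - A. L is symmetric positive semidefinite, so every eigenvalue is real and nonnegative. The eigenvalues sum to 12, which equals trace(L) = 2|E|. By the matrix-tree theorem the graph has (1/7) * product of the nonzero eigenvalues = 1 spanning tree.

[0, 0.2254, 1, 1, 2.1859, 3.3604, 4.2283]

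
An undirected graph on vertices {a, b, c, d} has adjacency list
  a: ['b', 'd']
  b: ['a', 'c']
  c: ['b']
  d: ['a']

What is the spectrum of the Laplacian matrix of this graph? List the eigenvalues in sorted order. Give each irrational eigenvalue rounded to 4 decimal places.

Each diagonal entry of L is the vertex degree and each off-diagonal entry is -1 where an edge is present, 0 otherwise; in the order [a, b, c, d] the diagonal is [2, 2, 1, 1]. Since every row of L sums to 0, the all-ones vector is in the kernel and 0 is an eigenvalue. The single zero eigenvalue shows the graph is connected.

[0, 0.5858, 2, 3.4142]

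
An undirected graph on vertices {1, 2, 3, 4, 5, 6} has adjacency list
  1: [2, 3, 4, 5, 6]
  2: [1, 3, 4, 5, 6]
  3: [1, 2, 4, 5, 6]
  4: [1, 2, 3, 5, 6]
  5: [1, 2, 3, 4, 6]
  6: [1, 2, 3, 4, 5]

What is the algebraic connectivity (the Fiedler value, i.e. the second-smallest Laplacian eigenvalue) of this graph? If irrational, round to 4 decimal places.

Reading degrees in the order [1, 2, 3, 4, 5, 6] gives [5, 5, 5, 5, 5, 5]; set D = diag(5, 5, 5, 5, 5, 5) and form L = D - A. The sorted Laplacian eigenvalues are [0, 6, 6, 6, 6, 6]; the algebraic connectivity is the second entry, 6. By the matrix-tree theorem the graph has (1/6) * product of the nonzero eigenvalues = 1296 spanning trees. The eigenvalues sum to 30, which equals trace(L) = 2|E|.

6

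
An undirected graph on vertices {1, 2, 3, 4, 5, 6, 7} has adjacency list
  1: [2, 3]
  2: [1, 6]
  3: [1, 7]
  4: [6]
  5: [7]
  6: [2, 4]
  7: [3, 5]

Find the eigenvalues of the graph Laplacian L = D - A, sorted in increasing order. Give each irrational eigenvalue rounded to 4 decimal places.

With the vertex order [1, 2, 3, 4, 5, 6, 7], the degrees are [2, 2, 2, 1, 1, 2, 2], giving D = diag(2, 2, 2, 1, 1, 2, 2) and L = D - A. Since every row of L sums to 0, the all-ones vector is in the kernel and 0 is an eigenvalue. There is one zero in the spectrum, matching the 1 component.

[0, 0.1981, 0.7530, 1.5550, 2.4450, 3.2470, 3.8019]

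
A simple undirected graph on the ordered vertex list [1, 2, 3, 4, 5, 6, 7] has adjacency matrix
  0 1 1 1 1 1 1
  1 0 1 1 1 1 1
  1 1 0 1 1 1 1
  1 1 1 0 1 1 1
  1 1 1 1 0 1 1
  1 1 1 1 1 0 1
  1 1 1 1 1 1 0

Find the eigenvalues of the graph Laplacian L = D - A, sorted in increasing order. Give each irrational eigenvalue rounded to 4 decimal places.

Each diagonal entry of L is the vertex degree and each off-diagonal entry is -1 where an edge is present, 0 otherwise; in the order [1, 2, 3, 4, 5, 6, 7] the diagonal is [6, 6, 6, 6, 6, 6, 6]. Since every row of L sums to 0, the all-ones vector is in the kernel and 0 is an eigenvalue. There is one zero in the spectrum, matching the 1 component.

[0, 7, 7, 7, 7, 7, 7]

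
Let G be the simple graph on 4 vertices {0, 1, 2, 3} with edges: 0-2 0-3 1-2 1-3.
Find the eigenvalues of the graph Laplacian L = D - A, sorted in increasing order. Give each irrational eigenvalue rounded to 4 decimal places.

Reading degrees in the order [0, 1, 2, 3] gives [2, 2, 2, 2]; set D = diag(2, 2, 2, 2) and form L = D - A. L is symmetric positive semidefinite, so every eigenvalue is real and nonnegative.

[0, 2, 2, 4]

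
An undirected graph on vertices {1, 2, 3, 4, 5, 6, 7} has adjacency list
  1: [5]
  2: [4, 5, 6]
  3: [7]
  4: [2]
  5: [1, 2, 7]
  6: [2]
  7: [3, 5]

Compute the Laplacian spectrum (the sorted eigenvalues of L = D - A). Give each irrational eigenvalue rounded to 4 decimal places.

[0, 0.3217, 0.6802, 1, 2.1397, 3.2297, 4.6287]

Reading degrees in the order [1, 2, 3, 4, 5, 6, 7] gives [1, 3, 1, 1, 3, 1, 2]; set D = diag(1, 3, 1, 1, 3, 1, 2) and form L = D - A. The multiplicity of 0 as a Laplacian eigenvalue equals the number of connected components. The single zero eigenvalue shows the graph is connected.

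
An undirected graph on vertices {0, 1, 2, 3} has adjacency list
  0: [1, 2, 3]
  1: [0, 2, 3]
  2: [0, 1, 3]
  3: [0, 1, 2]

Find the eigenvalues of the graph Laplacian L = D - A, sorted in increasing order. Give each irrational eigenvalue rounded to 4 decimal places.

[0, 4, 4, 4]

Each diagonal entry of L is the vertex degree and each off-diagonal entry is -1 where an edge is present, 0 otherwise; in the order [0, 1, 2, 3] the diagonal is [3, 3, 3, 3]. L is symmetric positive semidefinite, so every eigenvalue is real and nonnegative. The single zero eigenvalue shows the graph is connected. The eigenvalues sum to 12, which equals trace(L) = 2|E|. The largest eigenvalue, 4, is at most the vertex count 4.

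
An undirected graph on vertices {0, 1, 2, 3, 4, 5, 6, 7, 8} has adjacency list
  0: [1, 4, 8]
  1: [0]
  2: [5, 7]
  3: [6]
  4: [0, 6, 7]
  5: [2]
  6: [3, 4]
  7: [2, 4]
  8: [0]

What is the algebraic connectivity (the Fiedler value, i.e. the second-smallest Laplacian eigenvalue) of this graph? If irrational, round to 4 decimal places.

0.2217

Reading degrees in the order [0, 1, 2, 3, 4, 5, 6, 7, 8] gives [3, 1, 2, 1, 3, 1, 2, 2, 1]; set D = diag(3, 1, 2, 1, 3, 1, 2, 2, 1) and form L = D - A. The smallest Laplacian eigenvalue is always 0. The next one, lambda_2 = 0.2217, measures how hard the graph is to disconnect: larger values mean better connectivity. There is one zero in the spectrum, matching the 1 component.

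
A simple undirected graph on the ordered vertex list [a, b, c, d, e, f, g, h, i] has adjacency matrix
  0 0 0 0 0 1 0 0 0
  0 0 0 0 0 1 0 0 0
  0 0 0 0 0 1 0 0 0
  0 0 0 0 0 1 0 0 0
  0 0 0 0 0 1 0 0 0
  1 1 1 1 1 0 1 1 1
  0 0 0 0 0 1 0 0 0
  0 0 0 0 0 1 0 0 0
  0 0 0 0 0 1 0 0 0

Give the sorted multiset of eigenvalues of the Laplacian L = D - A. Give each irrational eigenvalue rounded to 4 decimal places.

[0, 1, 1, 1, 1, 1, 1, 1, 9]

Reading degrees in the order [a, b, c, d, e, f, g, h, i] gives [1, 1, 1, 1, 1, 8, 1, 1, 1]; set D = diag(1, 1, 1, 1, 1, 8, 1, 1, 1) and form L = D - A. L is symmetric positive semidefinite, so every eigenvalue is real and nonnegative. By the matrix-tree theorem the graph has (1/9) * product of the nonzero eigenvalues = 1 spanning tree.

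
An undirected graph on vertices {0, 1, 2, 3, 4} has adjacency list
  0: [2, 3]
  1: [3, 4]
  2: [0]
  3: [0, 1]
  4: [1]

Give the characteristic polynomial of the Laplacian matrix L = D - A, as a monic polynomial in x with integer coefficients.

x^5 - 8x^4 + 21x^3 - 20x^2 + 5x

Reading degrees in the order [0, 1, 2, 3, 4] gives [2, 2, 1, 2, 1]; set D = diag(2, 2, 1, 2, 1) and form L = D - A. L has integer entries, so p(x) = det(xI - L) has integer coefficients. Expanding the determinant yields x^5 - 8x^4 + 21x^3 - 20x^2 + 5x. Since p(0) = det(-L) = 0, x divides p(x). The largest eigenvalue, 3.6180, is at most the vertex count 5. By the matrix-tree theorem the graph has (1/5) * product of the nonzero eigenvalues = 1 spanning tree.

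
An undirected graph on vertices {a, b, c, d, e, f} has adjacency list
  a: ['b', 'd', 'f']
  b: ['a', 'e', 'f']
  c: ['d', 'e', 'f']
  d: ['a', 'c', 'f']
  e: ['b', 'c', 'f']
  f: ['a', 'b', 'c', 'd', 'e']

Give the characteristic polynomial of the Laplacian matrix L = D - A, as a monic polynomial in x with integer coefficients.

Each diagonal entry of L is the vertex degree and each off-diagonal entry is -1 where an edge is present, 0 otherwise; in the order [a, b, c, d, e, f] the diagonal is [3, 3, 3, 3, 3, 5]. Computing det(xI - L) by cofactor expansion (or equivalently via sum-over-permutations) gives x^6 - 20x^5 + 155x^4 - 580x^3 + 1045x^2 - 726x. The constant term is 0 because L is singular (the all-ones vector lies in its kernel). There is one zero in the spectrum, matching the 1 component.

x^6 - 20x^5 + 155x^4 - 580x^3 + 1045x^2 - 726x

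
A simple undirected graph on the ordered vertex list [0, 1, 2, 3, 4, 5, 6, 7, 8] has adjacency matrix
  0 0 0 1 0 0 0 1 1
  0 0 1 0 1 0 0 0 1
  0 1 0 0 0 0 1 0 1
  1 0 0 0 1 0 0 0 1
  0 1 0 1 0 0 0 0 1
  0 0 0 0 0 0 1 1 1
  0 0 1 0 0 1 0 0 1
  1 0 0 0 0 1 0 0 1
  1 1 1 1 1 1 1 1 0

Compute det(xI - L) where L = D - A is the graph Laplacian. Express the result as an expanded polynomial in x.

x^9 - 32x^8 + 428x^7 - 3136x^6 + 13786x^5 - 37232x^4 + 60276x^3 - 53424x^2 + 19845x

With the vertex order [0, 1, 2, 3, 4, 5, 6, 7, 8], the degrees are [3, 3, 3, 3, 3, 3, 3, 3, 8], giving D = diag(3, 3, 3, 3, 3, 3, 3, 3, 8) and L = D - A. Computing det(xI - L) by cofactor expansion (or equivalently via sum-over-permutations) gives x^9 - 32x^8 + 428x^7 - 3136x^6 + 13786x^5 - 37232x^4 + 60276x^3 - 53424x^2 + 19845x. Since p(0) = det(-L) = 0, x divides p(x). The largest eigenvalue, 9, is at most the vertex count 9. By the matrix-tree theorem the graph has (1/9) * product of the nonzero eigenvalues = 2205 spanning trees.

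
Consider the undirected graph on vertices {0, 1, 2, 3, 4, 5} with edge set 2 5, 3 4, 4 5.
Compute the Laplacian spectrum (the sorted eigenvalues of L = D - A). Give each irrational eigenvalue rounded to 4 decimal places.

Reading degrees in the order [0, 1, 2, 3, 4, 5] gives [0, 0, 1, 1, 2, 2]; set D = diag(0, 0, 1, 1, 2, 2) and form L = D - A. Since every row of L sums to 0, the all-ones vector is in the kernel and 0 is an eigenvalue. The 3 zero eigenvalues correspond to the 3 connected components. The eigenvalues sum to 6, which equals trace(L) = 2|E|.

[0, 0, 0, 0.5858, 2, 3.4142]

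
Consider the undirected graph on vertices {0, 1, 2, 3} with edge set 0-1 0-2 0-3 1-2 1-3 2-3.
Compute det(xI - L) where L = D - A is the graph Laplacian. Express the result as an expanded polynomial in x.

With the vertex order [0, 1, 2, 3], the degrees are [3, 3, 3, 3], giving D = diag(3, 3, 3, 3) and L = D - A. L has integer entries, so p(x) = det(xI - L) has integer coefficients. Expanding the determinant yields x^4 - 12x^3 + 48x^2 - 64x. The constant term is 0 because L is singular (the all-ones vector lies in its kernel). There is one zero in the spectrum, matching the 1 component. The eigenvalues sum to 12, which equals trace(L) = 2|E|.

x^4 - 12x^3 + 48x^2 - 64x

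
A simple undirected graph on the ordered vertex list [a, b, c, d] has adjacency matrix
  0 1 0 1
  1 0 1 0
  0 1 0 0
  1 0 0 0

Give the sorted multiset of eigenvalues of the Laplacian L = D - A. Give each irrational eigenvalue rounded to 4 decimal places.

With the vertex order [a, b, c, d], the degrees are [2, 2, 1, 1], giving D = diag(2, 2, 1, 1) and L = D - A. The multiplicity of 0 as a Laplacian eigenvalue equals the number of connected components. The single zero eigenvalue shows the graph is connected. By the matrix-tree theorem the graph has (1/4) * product of the nonzero eigenvalues = 1 spanning tree.

[0, 0.5858, 2, 3.4142]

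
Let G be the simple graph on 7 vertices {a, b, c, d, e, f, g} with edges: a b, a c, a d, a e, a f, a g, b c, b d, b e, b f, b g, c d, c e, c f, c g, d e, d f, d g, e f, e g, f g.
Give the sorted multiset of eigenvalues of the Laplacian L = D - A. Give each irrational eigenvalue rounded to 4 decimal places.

[0, 7, 7, 7, 7, 7, 7]

Reading degrees in the order [a, b, c, d, e, f, g] gives [6, 6, 6, 6, 6, 6, 6]; set D = diag(6, 6, 6, 6, 6, 6, 6) and form L = D - A. The multiplicity of 0 as a Laplacian eigenvalue equals the number of connected components. The single zero eigenvalue shows the graph is connected. The largest eigenvalue, 7, is at most the vertex count 7. The eigenvalues sum to 42, which equals trace(L) = 2|E|.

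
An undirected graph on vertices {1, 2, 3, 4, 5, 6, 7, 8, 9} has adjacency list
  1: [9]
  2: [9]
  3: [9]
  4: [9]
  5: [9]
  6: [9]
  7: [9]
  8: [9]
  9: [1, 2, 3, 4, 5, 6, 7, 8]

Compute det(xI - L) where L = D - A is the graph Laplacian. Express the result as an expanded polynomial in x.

x^9 - 16x^8 + 84x^7 - 224x^6 + 350x^5 - 336x^4 + 196x^3 - 64x^2 + 9x

Reading degrees in the order [1, 2, 3, 4, 5, 6, 7, 8, 9] gives [1, 1, 1, 1, 1, 1, 1, 1, 8]; set D = diag(1, 1, 1, 1, 1, 1, 1, 1, 8) and form L = D - A. The eigenvalues of L are [0, 1, 1, 1, 1, 1, 1, 1, 9]; the characteristic polynomial is the product of (x - lambda_i), which multiplies out to x^9 - 16x^8 + 84x^7 - 224x^6 + 350x^5 - 336x^4 + 196x^3 - 64x^2 + 9x. The coefficient of x^8 equals -trace(L) = -16, matching the sum of degrees. The eigenvalues sum to 16, which equals trace(L) = 2|E|. By the matrix-tree theorem the graph has (1/9) * product of the nonzero eigenvalues = 1 spanning tree.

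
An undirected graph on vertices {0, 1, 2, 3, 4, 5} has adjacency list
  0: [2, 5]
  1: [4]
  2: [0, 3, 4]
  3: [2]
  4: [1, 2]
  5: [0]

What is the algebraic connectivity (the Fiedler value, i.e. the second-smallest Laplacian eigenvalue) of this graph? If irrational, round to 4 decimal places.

With the vertex order [0, 1, 2, 3, 4, 5], the degrees are [2, 1, 3, 1, 2, 1], giving D = diag(2, 1, 3, 1, 2, 1) and L = D - A. The smallest Laplacian eigenvalue is always 0. The next one, lambda_2 = 0.3820, measures how hard the graph is to disconnect: larger values mean better connectivity. By the matrix-tree theorem the graph has (1/6) * product of the nonzero eigenvalues = 1 spanning tree.

0.3820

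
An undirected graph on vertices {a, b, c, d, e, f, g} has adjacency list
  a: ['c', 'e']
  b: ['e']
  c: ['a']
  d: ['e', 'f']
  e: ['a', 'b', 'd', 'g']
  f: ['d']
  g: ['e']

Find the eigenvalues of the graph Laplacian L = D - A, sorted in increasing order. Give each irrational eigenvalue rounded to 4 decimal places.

Reading degrees in the order [a, b, c, d, e, f, g] gives [2, 1, 1, 2, 4, 1, 1]; set D = diag(2, 1, 1, 2, 4, 1, 1) and form L = D - A. Since every row of L sums to 0, the all-ones vector is in the kernel and 0 is an eigenvalue. The single zero eigenvalue shows the graph is connected. The largest eigenvalue, 5.1642, is at most the vertex count 7. There is one zero in the spectrum, matching the 1 component.

[0, 0.3820, 0.6086, 1, 2.2271, 2.6180, 5.1642]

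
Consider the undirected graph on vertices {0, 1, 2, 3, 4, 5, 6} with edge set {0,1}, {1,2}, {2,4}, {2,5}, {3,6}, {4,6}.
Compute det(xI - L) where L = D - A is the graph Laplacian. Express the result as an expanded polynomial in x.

Reading degrees in the order [0, 1, 2, 3, 4, 5, 6] gives [1, 2, 3, 1, 2, 1, 2]; set D = diag(1, 2, 3, 1, 2, 1, 2) and form L = D - A. Computing det(xI - L) by cofactor expansion (or equivalently via sum-over-permutations) gives x^7 - 12x^6 + 54x^5 - 114x^4 + 115x^3 - 50x^2 + 7x. Since p(0) = det(-L) = 0, x divides p(x). The largest eigenvalue, 4.3342, is at most the vertex count 7.

x^7 - 12x^6 + 54x^5 - 114x^4 + 115x^3 - 50x^2 + 7x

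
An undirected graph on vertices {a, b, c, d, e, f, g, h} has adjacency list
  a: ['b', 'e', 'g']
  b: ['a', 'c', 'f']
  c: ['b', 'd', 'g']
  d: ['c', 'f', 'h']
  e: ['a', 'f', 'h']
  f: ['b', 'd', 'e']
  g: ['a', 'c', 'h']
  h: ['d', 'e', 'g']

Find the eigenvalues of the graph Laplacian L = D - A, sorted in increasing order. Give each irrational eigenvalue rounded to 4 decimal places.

Each diagonal entry of L is the vertex degree and each off-diagonal entry is -1 where an edge is present, 0 otherwise; in the order [a, b, c, d, e, f, g, h] the diagonal is [3, 3, 3, 3, 3, 3, 3, 3]. L is symmetric positive semidefinite, so every eigenvalue is real and nonnegative. The single zero eigenvalue shows the graph is connected. By the matrix-tree theorem the graph has (1/8) * product of the nonzero eigenvalues = 384 spanning trees.

[0, 2, 2, 2, 4, 4, 4, 6]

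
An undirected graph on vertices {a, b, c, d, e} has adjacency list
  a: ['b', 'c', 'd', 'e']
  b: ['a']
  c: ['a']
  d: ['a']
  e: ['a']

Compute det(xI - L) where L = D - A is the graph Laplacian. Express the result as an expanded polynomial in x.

x^5 - 8x^4 + 18x^3 - 16x^2 + 5x

Each diagonal entry of L is the vertex degree and each off-diagonal entry is -1 where an edge is present, 0 otherwise; in the order [a, b, c, d, e] the diagonal is [4, 1, 1, 1, 1]. Computing det(xI - L) by cofactor expansion (or equivalently via sum-over-permutations) gives x^5 - 8x^4 + 18x^3 - 16x^2 + 5x. Since p(0) = det(-L) = 0, x divides p(x). There is one zero in the spectrum, matching the 1 component. The largest eigenvalue, 5, is at most the vertex count 5.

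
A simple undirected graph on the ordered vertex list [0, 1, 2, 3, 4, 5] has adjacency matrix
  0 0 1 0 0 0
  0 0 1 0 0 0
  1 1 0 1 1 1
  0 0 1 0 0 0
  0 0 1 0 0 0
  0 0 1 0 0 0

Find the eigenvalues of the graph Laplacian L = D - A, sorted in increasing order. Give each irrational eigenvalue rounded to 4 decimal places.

Each diagonal entry of L is the vertex degree and each off-diagonal entry is -1 where an edge is present, 0 otherwise; in the order [0, 1, 2, 3, 4, 5] the diagonal is [1, 1, 5, 1, 1, 1]. The multiplicity of 0 as a Laplacian eigenvalue equals the number of connected components. The single zero eigenvalue shows the graph is connected.

[0, 1, 1, 1, 1, 6]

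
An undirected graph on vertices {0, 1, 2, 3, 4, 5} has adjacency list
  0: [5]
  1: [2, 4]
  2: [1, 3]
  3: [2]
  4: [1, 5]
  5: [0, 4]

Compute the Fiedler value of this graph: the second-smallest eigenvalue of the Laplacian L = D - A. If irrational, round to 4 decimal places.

Reading degrees in the order [0, 1, 2, 3, 4, 5] gives [1, 2, 2, 1, 2, 2]; set D = diag(1, 2, 2, 1, 2, 2) and form L = D - A. The sorted Laplacian eigenvalues are [0, 0.2679, 1, 2, 3, 3.7321]; the algebraic connectivity is the second entry, 0.2679. By the matrix-tree theorem the graph has (1/6) * product of the nonzero eigenvalues = 1 spanning tree.

0.2679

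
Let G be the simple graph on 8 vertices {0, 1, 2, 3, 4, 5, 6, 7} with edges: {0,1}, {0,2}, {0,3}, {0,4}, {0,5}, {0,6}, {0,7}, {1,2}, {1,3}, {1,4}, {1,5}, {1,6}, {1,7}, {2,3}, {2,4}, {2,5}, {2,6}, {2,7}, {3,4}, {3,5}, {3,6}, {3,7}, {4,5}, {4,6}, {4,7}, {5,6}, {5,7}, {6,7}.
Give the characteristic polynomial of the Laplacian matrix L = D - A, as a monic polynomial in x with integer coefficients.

x^8 - 56x^7 + 1344x^6 - 17920x^5 + 143360x^4 - 688128x^3 + 1835008x^2 - 2097152x

Each diagonal entry of L is the vertex degree and each off-diagonal entry is -1 where an edge is present, 0 otherwise; in the order [0, 1, 2, 3, 4, 5, 6, 7] the diagonal is [7, 7, 7, 7, 7, 7, 7, 7]. L has integer entries, so p(x) = det(xI - L) has integer coefficients. Expanding the determinant yields x^8 - 56x^7 + 1344x^6 - 17920x^5 + 143360x^4 - 688128x^3 + 1835008x^2 - 2097152x. The constant term is 0 because L is singular (the all-ones vector lies in its kernel). By the matrix-tree theorem the graph has (1/8) * product of the nonzero eigenvalues = 262144 spanning trees.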